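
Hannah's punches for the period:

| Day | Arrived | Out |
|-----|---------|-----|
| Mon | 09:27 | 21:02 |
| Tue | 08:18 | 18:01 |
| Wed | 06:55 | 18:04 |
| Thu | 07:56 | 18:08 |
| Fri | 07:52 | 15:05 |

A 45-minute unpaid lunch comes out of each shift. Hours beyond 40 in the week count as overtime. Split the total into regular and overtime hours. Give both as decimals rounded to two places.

Regular 40.00 hours, overtime 6.12 hours

Mon: 09:27–21:02 = 11 h 35 min; less 45 min break → 10 h 50 min
Tue: 08:18–18:01 = 9 h 43 min; less 45 min break → 8 h 58 min
Wed: 06:55–18:04 = 11 h 9 min; less 45 min break → 10 h 24 min
Thu: 07:56–18:08 = 10 h 12 min; less 45 min break → 9 h 27 min
Fri: 07:52–15:05 = 7 h 13 min; less 45 min break → 6 h 28 min
Total worked: 46 h 7 min = 46.12 h.
Threshold 40 h → overtime 6 h 7 min, regular 40 h 0 min.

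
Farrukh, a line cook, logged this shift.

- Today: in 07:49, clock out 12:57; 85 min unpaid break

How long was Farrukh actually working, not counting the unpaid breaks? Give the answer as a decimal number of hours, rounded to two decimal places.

Today: 07:49–12:57 = 5 h 8 min; less 85 min break → 3 h 43 min

3.72 hours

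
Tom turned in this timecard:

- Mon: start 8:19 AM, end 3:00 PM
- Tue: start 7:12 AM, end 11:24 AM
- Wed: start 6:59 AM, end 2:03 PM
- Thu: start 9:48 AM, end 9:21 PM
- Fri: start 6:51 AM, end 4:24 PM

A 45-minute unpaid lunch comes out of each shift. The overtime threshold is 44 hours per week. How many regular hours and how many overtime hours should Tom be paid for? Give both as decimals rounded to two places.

Regular 35.30 hours, overtime 0.00 hours

Mon: 8:19 AM–3:00 PM = 6 h 41 min; less 45 min break → 5 h 56 min
Tue: 7:12 AM–11:24 AM = 4 h 12 min; less 45 min break → 3 h 27 min
Wed: 6:59 AM–2:03 PM = 7 h 4 min; less 45 min break → 6 h 19 min
Thu: 9:48 AM–9:21 PM = 11 h 33 min; less 45 min break → 10 h 48 min
Fri: 6:51 AM–4:24 PM = 9 h 33 min; less 45 min break → 8 h 48 min
Total worked: 35 h 18 min = 35.30 h.
Threshold 44 h → overtime 0 h 0 min, regular 35 h 18 min.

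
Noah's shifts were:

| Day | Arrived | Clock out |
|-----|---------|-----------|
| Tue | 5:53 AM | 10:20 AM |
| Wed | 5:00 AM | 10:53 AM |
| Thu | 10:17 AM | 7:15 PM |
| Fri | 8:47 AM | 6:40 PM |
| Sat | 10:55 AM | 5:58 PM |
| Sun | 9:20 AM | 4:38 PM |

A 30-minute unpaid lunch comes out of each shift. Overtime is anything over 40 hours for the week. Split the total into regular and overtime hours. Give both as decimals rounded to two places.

Tue: 5:53 AM–10:20 AM = 4 h 27 min; less 30 min break → 3 h 57 min
Wed: 5:00 AM–10:53 AM = 5 h 53 min; less 30 min break → 5 h 23 min
Thu: 10:17 AM–7:15 PM = 8 h 58 min; less 30 min break → 8 h 28 min
Fri: 8:47 AM–6:40 PM = 9 h 53 min; less 30 min break → 9 h 23 min
Sat: 10:55 AM–5:58 PM = 7 h 3 min; less 30 min break → 6 h 33 min
Sun: 9:20 AM–4:38 PM = 7 h 18 min; less 30 min break → 6 h 48 min
Total worked: 40 h 32 min = 40.53 h.
Threshold 40 h → overtime 0 h 32 min, regular 40 h 0 min.

Regular 40.00 hours, overtime 0.53 hours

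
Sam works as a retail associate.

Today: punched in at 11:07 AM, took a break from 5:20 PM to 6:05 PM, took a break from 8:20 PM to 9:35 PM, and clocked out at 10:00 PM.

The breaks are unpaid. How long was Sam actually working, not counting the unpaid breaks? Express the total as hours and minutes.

Today: 11:07 AM–10:00 PM = 10 h 53 min; less 120 min break → 8 h 53 min

8 h 53 min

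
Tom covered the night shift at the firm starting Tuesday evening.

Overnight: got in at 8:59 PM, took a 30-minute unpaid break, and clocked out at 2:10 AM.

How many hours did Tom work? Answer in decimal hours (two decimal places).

Overnight: 8:59 PM → midnight = 3 h 1 min; midnight → 2:10 AM = 2 h 10 min; span 5 h 11 min; less 30 min break → 4 h 41 min

4.68 hours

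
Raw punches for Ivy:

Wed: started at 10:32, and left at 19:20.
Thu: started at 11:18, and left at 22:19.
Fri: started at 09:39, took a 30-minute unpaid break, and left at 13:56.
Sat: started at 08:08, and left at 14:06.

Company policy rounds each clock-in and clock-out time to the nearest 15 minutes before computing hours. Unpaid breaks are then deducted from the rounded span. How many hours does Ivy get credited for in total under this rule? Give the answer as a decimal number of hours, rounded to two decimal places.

Wed: in 10:32→10:30, out 19:20→19:15; 8 h 45 min
Thu: in 11:18→11:15, out 22:19→22:15; 11 h 0 min
Fri: in 09:39→09:45, out 13:56→14:00; 4 h 15 min − 30 min = 3 h 45 min
Sat: in 08:08→08:15, out 14:06→14:00; 5 h 45 min
Total credited: 29 h 15 min.

29.25 hours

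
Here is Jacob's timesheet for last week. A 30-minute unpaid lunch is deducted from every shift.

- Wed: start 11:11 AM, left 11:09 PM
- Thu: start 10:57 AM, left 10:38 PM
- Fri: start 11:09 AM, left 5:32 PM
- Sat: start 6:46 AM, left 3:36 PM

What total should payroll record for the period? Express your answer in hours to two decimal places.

Wed: 11:11 AM–11:09 PM = 11 h 58 min; less 30 min break → 11 h 28 min
Thu: 10:57 AM–10:38 PM = 11 h 41 min; less 30 min break → 11 h 11 min
Fri: 11:09 AM–5:32 PM = 6 h 23 min; less 30 min break → 5 h 53 min
Sat: 6:46 AM–3:36 PM = 8 h 50 min; less 30 min break → 8 h 20 min
Total: 11 h 28 min + 11 h 11 min + 5 h 53 min + 8 h 20 min = 36 h 52 min.

36.87 hours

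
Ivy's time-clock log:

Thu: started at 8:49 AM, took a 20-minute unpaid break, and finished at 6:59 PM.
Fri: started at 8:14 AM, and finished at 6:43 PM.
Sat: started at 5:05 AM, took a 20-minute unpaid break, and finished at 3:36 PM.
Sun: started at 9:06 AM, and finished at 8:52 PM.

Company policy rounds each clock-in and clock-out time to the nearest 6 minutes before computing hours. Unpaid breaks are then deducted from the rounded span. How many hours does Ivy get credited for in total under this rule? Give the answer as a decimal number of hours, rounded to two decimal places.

42.33 hours

Thu: in 8:49 AM→8:48 AM, out 6:59 PM→7:00 PM; 10 h 12 min − 20 min = 9 h 52 min
Fri: in 8:14 AM→8:12 AM, out 6:43 PM→6:42 PM; 10 h 30 min
Sat: in 5:05 AM→5:06 AM, out 3:36 PM→3:36 PM; 10 h 30 min − 20 min = 10 h 10 min
Sun: in 9:06 AM→9:06 AM, out 8:52 PM→8:54 PM; 11 h 48 min
Total credited: 42 h 20 min.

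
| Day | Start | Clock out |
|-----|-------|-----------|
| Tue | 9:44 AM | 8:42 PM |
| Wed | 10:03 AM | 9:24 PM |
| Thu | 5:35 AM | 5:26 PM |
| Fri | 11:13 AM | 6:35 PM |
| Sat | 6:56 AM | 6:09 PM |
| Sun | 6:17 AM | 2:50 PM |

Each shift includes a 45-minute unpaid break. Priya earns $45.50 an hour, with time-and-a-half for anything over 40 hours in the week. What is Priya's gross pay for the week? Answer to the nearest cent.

Tue: 9:44 AM–8:42 PM = 10 h 58 min; less 45 min break → 10 h 13 min
Wed: 10:03 AM–9:24 PM = 11 h 21 min; less 45 min break → 10 h 36 min
Thu: 5:35 AM–5:26 PM = 11 h 51 min; less 45 min break → 11 h 6 min
Fri: 11:13 AM–6:35 PM = 7 h 22 min; less 45 min break → 6 h 37 min
Sat: 6:56 AM–6:09 PM = 11 h 13 min; less 45 min break → 10 h 28 min
Sun: 6:17 AM–2:50 PM = 8 h 33 min; less 45 min break → 7 h 48 min
Total worked: 56 h 48 min = 3408 min.
Regular 40 h 0 min = 2400 min at $45.50/h; overtime 16 h 48 min = 1008 min at $68.25/h.
Pay = (2400 × $45.50 + 1008 × $68.25) ÷ 60 = $2966.60.

$2966.60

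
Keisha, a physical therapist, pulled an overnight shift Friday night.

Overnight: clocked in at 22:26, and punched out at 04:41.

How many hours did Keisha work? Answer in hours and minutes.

Overnight: 22:26 → midnight = 1 h 34 min; midnight → 04:41 = 4 h 41 min; span 6 h 15 min

6 h 15 min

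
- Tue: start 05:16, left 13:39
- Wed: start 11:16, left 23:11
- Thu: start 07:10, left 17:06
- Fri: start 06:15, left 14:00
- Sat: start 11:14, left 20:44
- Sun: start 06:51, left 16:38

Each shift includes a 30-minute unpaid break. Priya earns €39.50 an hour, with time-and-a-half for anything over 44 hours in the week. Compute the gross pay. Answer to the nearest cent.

Tue: 05:16–13:39 = 8 h 23 min; less 30 min break → 7 h 53 min
Wed: 11:16–23:11 = 11 h 55 min; less 30 min break → 11 h 25 min
Thu: 07:10–17:06 = 9 h 56 min; less 30 min break → 9 h 26 min
Fri: 06:15–14:00 = 7 h 45 min; less 30 min break → 7 h 15 min
Sat: 11:14–20:44 = 9 h 30 min; less 30 min break → 9 h 0 min
Sun: 06:51–16:38 = 9 h 47 min; less 30 min break → 9 h 17 min
Total worked: 54 h 16 min = 3256 min.
Regular 44 h 0 min = 2640 min at €39.50/h; overtime 10 h 16 min = 616 min at €59.25/h.
Pay = (2640 × €39.50 + 616 × €59.25) ÷ 60 = €2346.30.

€2346.30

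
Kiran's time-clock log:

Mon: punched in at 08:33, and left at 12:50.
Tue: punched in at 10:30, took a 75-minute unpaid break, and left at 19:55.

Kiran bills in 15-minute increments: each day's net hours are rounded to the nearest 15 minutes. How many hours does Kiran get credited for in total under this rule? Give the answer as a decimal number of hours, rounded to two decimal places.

Mon: 08:33–12:50 = 4 h 17 min → rounds to 4 h 15 min
Tue: 10:30–19:55 = 9 h 25 min − 75 min = 8 h 10 min → rounds to 8 h 15 min
Total credited: 12 h 30 min.

12.50 hours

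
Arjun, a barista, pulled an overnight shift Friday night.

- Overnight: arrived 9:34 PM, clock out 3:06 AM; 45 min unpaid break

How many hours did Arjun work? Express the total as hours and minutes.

Overnight: 9:34 PM → midnight = 2 h 26 min; midnight → 3:06 AM = 3 h 6 min; span 5 h 32 min; less 45 min break → 4 h 47 min

4 h 47 min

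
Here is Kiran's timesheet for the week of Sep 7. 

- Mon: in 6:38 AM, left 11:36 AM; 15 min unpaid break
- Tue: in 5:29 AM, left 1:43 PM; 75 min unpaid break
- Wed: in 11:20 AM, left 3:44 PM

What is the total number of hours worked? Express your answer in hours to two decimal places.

16.10 hours

Mon: 6:38 AM–11:36 AM = 4 h 58 min; less 15 min break → 4 h 43 min
Tue: 5:29 AM–1:43 PM = 8 h 14 min; less 75 min break → 6 h 59 min
Wed: 11:20 AM–3:44 PM = 4 h 24 min
Total: 4 h 43 min + 6 h 59 min + 4 h 24 min = 16 h 6 min.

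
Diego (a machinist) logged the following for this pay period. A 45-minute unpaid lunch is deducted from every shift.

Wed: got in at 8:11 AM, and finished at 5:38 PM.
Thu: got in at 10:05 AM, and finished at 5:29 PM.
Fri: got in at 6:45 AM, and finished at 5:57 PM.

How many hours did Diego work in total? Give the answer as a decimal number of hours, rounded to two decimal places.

25.80 hours

Wed: 8:11 AM–5:38 PM = 9 h 27 min; less 45 min break → 8 h 42 min
Thu: 10:05 AM–5:29 PM = 7 h 24 min; less 45 min break → 6 h 39 min
Fri: 6:45 AM–5:57 PM = 11 h 12 min; less 45 min break → 10 h 27 min
Total: 8 h 42 min + 6 h 39 min + 10 h 27 min = 25 h 48 min.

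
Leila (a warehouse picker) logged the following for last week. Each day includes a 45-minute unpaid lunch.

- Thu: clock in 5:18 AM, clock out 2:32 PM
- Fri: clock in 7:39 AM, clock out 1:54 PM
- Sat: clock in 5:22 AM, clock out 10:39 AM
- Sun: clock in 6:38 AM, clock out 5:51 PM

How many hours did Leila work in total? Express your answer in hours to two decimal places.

28.98 hours

Thu: 5:18 AM–2:32 PM = 9 h 14 min; less 45 min break → 8 h 29 min
Fri: 7:39 AM–1:54 PM = 6 h 15 min; less 45 min break → 5 h 30 min
Sat: 5:22 AM–10:39 AM = 5 h 17 min; less 45 min break → 4 h 32 min
Sun: 6:38 AM–5:51 PM = 11 h 13 min; less 45 min break → 10 h 28 min
Total: 8 h 29 min + 5 h 30 min + 4 h 32 min + 10 h 28 min = 28 h 59 min.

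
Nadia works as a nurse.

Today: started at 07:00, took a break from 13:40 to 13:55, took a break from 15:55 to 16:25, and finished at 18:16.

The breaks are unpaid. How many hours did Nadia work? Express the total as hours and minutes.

Today: 07:00–18:16 = 11 h 16 min; less 45 min break → 10 h 31 min

10 h 31 min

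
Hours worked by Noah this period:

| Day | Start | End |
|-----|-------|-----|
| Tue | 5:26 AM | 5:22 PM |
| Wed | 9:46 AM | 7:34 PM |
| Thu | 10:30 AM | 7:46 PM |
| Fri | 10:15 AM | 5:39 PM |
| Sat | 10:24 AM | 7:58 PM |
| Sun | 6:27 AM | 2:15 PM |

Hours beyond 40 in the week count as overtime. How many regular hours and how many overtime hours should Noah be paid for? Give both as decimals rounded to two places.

Regular 40.00 hours, overtime 15.77 hours

Tue: 5:26 AM–5:22 PM = 11 h 56 min
Wed: 9:46 AM–7:34 PM = 9 h 48 min
Thu: 10:30 AM–7:46 PM = 9 h 16 min
Fri: 10:15 AM–5:39 PM = 7 h 24 min
Sat: 10:24 AM–7:58 PM = 9 h 34 min
Sun: 6:27 AM–2:15 PM = 7 h 48 min
Total worked: 55 h 46 min = 55.77 h.
Threshold 40 h → overtime 15 h 46 min, regular 40 h 0 min.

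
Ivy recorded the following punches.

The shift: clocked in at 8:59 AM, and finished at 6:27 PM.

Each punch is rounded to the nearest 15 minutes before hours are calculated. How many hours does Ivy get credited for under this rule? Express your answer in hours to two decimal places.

9.50 hours

The shift: in 8:59 AM→9:00 AM, out 6:27 PM→6:30 PM; 9 h 30 min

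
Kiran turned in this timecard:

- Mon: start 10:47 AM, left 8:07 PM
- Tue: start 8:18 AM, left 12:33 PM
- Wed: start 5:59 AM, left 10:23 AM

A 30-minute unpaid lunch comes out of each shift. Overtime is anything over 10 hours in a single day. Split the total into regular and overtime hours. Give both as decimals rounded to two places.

Mon: 10:47 AM–8:07 PM = 9 h 20 min; less 30 min break → 8 h 50 min
Tue: 8:18 AM–12:33 PM = 4 h 15 min; less 30 min break → 3 h 45 min
Wed: 5:59 AM–10:23 AM = 4 h 24 min; less 30 min break → 3 h 54 min
Mon reg 8 h 50 min / OT 0 h 0 min; Tue reg 3 h 45 min / OT 0 h 0 min; Wed reg 3 h 54 min / OT 0 h 0 min.
Totals: regular 16 h 29 min, overtime 0 h 0 min.

Regular 16.48 hours, overtime 0.00 hours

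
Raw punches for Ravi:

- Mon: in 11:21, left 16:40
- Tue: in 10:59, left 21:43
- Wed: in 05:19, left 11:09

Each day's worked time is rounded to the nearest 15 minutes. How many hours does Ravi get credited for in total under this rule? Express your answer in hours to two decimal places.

21.75 hours

Mon: 11:21–16:40 = 5 h 19 min → rounds to 5 h 15 min
Tue: 10:59–21:43 = 10 h 44 min → rounds to 10 h 45 min
Wed: 05:19–11:09 = 5 h 50 min → rounds to 5 h 45 min
Total credited: 21 h 45 min.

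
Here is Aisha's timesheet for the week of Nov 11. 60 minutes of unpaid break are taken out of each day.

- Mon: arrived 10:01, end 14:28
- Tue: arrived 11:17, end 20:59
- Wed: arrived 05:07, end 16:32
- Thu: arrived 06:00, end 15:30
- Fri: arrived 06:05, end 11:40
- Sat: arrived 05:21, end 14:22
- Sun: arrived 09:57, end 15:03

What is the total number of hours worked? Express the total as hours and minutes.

Mon: 10:01–14:28 = 4 h 27 min; less 60 min break → 3 h 27 min
Tue: 11:17–20:59 = 9 h 42 min; less 60 min break → 8 h 42 min
Wed: 05:07–16:32 = 11 h 25 min; less 60 min break → 10 h 25 min
Thu: 06:00–15:30 = 9 h 30 min; less 60 min break → 8 h 30 min
Fri: 06:05–11:40 = 5 h 35 min; less 60 min break → 4 h 35 min
Sat: 05:21–14:22 = 9 h 1 min; less 60 min break → 8 h 1 min
Sun: 09:57–15:03 = 5 h 6 min; less 60 min break → 4 h 6 min
Total: 3 h 27 min + 8 h 42 min + 10 h 25 min + 8 h 30 min + 4 h 35 min + 8 h 1 min + 4 h 6 min = 47 h 46 min.

47 h 46 min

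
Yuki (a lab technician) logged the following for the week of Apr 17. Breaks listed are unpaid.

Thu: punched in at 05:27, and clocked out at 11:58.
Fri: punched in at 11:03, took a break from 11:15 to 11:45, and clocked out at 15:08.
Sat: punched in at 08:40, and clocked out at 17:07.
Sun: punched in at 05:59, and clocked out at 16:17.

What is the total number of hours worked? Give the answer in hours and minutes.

Thu: 05:27–11:58 = 6 h 31 min
Fri: 11:03–15:08 = 4 h 5 min; less 30 min break → 3 h 35 min
Sat: 08:40–17:07 = 8 h 27 min
Sun: 05:59–16:17 = 10 h 18 min
Total: 6 h 31 min + 3 h 35 min + 8 h 27 min + 10 h 18 min = 28 h 51 min.

28 h 51 min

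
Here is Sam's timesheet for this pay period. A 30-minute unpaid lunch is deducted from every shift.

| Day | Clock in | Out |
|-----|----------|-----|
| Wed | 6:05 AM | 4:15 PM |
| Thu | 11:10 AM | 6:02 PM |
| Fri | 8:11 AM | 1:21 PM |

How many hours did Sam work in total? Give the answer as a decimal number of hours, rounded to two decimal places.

Wed: 6:05 AM–4:15 PM = 10 h 10 min; less 30 min break → 9 h 40 min
Thu: 11:10 AM–6:02 PM = 6 h 52 min; less 30 min break → 6 h 22 min
Fri: 8:11 AM–1:21 PM = 5 h 10 min; less 30 min break → 4 h 40 min
Total: 9 h 40 min + 6 h 22 min + 4 h 40 min = 20 h 42 min.

20.70 hours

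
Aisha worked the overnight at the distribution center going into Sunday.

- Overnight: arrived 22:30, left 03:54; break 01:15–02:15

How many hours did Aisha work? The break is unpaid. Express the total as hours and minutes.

Overnight: 22:30 → midnight = 1 h 30 min; midnight → 03:54 = 3 h 54 min; span 5 h 24 min; less 60 min break → 4 h 24 min

4 h 24 min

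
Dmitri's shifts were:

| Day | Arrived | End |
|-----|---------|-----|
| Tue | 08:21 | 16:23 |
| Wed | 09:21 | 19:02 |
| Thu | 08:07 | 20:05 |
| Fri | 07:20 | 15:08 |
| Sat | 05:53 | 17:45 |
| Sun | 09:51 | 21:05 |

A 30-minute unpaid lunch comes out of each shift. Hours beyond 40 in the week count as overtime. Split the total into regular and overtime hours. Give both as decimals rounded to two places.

Regular 40.00 hours, overtime 17.58 hours

Tue: 08:21–16:23 = 8 h 2 min; less 30 min break → 7 h 32 min
Wed: 09:21–19:02 = 9 h 41 min; less 30 min break → 9 h 11 min
Thu: 08:07–20:05 = 11 h 58 min; less 30 min break → 11 h 28 min
Fri: 07:20–15:08 = 7 h 48 min; less 30 min break → 7 h 18 min
Sat: 05:53–17:45 = 11 h 52 min; less 30 min break → 11 h 22 min
Sun: 09:51–21:05 = 11 h 14 min; less 30 min break → 10 h 44 min
Total worked: 57 h 35 min = 57.58 h.
Threshold 40 h → overtime 17 h 35 min, regular 40 h 0 min.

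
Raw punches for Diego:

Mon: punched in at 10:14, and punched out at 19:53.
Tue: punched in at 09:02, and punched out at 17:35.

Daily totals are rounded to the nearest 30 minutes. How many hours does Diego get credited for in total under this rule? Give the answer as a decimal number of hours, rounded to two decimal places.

Mon: 10:14–19:53 = 9 h 39 min → rounds to 9 h 30 min
Tue: 09:02–17:35 = 8 h 33 min → rounds to 8 h 30 min
Total credited: 18 h 0 min.

18.00 hours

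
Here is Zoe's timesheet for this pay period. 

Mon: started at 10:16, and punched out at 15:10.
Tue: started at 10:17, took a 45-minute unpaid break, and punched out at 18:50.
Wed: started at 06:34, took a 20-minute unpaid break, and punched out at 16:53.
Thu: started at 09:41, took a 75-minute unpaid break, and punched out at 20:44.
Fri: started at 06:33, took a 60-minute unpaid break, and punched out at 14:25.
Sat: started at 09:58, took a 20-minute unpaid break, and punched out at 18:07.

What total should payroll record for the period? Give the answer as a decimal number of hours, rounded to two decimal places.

47.17 hours

Mon: 10:16–15:10 = 4 h 54 min
Tue: 10:17–18:50 = 8 h 33 min; less 45 min break → 7 h 48 min
Wed: 06:34–16:53 = 10 h 19 min; less 20 min break → 9 h 59 min
Thu: 09:41–20:44 = 11 h 3 min; less 75 min break → 9 h 48 min
Fri: 06:33–14:25 = 7 h 52 min; less 60 min break → 6 h 52 min
Sat: 09:58–18:07 = 8 h 9 min; less 20 min break → 7 h 49 min
Total: 4 h 54 min + 7 h 48 min + 9 h 59 min + 9 h 48 min + 6 h 52 min + 7 h 49 min = 47 h 10 min.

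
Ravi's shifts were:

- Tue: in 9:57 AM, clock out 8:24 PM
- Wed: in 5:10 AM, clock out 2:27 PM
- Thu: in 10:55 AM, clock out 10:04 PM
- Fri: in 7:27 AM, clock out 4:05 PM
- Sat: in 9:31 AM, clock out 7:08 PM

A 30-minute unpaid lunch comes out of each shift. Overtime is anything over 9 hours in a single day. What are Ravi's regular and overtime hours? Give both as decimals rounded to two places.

Regular 43.92 hours, overtime 2.72 hours

Tue: 9:57 AM–8:24 PM = 10 h 27 min; less 30 min break → 9 h 57 min
Wed: 5:10 AM–2:27 PM = 9 h 17 min; less 30 min break → 8 h 47 min
Thu: 10:55 AM–10:04 PM = 11 h 9 min; less 30 min break → 10 h 39 min
Fri: 7:27 AM–4:05 PM = 8 h 38 min; less 30 min break → 8 h 8 min
Sat: 9:31 AM–7:08 PM = 9 h 37 min; less 30 min break → 9 h 7 min
Tue reg 9 h 0 min / OT 0 h 57 min; Wed reg 8 h 47 min / OT 0 h 0 min; Thu reg 9 h 0 min / OT 1 h 39 min; Fri reg 8 h 8 min / OT 0 h 0 min; Sat reg 9 h 0 min / OT 0 h 7 min.
Totals: regular 43 h 55 min, overtime 2 h 43 min.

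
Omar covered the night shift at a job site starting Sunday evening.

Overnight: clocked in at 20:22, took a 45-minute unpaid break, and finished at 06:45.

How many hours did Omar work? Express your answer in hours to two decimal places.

Overnight: 20:22 → midnight = 3 h 38 min; midnight → 06:45 = 6 h 45 min; span 10 h 23 min; less 45 min break → 9 h 38 min

9.63 hours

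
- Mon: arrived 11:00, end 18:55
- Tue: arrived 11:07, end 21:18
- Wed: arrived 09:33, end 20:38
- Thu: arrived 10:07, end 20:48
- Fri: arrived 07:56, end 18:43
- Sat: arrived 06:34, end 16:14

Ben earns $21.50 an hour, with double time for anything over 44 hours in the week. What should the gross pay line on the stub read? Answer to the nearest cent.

$1647.62

Mon: 11:00–18:55 = 7 h 55 min
Tue: 11:07–21:18 = 10 h 11 min
Wed: 09:33–20:38 = 11 h 5 min
Thu: 10:07–20:48 = 10 h 41 min
Fri: 07:56–18:43 = 10 h 47 min
Sat: 06:34–16:14 = 9 h 40 min
Total worked: 60 h 19 min = 3619 min.
Regular 44 h 0 min = 2640 min at $21.50/h; overtime 16 h 19 min = 979 min at $43.00/h.
Pay = (2640 × $21.50 + 979 × $43.00) ÷ 60 = $1647.62.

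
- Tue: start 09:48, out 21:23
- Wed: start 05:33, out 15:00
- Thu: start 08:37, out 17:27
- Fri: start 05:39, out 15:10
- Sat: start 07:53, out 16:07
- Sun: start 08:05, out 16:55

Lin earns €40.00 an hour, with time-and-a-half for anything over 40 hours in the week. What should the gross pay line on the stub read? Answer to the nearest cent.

€2587.00

Tue: 09:48–21:23 = 11 h 35 min
Wed: 05:33–15:00 = 9 h 27 min
Thu: 08:37–17:27 = 8 h 50 min
Fri: 05:39–15:10 = 9 h 31 min
Sat: 07:53–16:07 = 8 h 14 min
Sun: 08:05–16:55 = 8 h 50 min
Total worked: 56 h 27 min = 3387 min.
Regular 40 h 0 min = 2400 min at €40.00/h; overtime 16 h 27 min = 987 min at €60.00/h.
Pay = (2400 × €40.00 + 987 × €60.00) ÷ 60 = €2587.00.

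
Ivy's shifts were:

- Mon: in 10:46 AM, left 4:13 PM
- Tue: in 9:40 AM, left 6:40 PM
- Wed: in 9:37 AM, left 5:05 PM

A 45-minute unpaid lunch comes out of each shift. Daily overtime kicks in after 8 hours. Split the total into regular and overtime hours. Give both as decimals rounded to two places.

Regular 19.42 hours, overtime 0.25 hours

Mon: 10:46 AM–4:13 PM = 5 h 27 min; less 45 min break → 4 h 42 min
Tue: 9:40 AM–6:40 PM = 9 h 0 min; less 45 min break → 8 h 15 min
Wed: 9:37 AM–5:05 PM = 7 h 28 min; less 45 min break → 6 h 43 min
Mon reg 4 h 42 min / OT 0 h 0 min; Tue reg 8 h 0 min / OT 0 h 15 min; Wed reg 6 h 43 min / OT 0 h 0 min.
Totals: regular 19 h 25 min, overtime 0 h 15 min.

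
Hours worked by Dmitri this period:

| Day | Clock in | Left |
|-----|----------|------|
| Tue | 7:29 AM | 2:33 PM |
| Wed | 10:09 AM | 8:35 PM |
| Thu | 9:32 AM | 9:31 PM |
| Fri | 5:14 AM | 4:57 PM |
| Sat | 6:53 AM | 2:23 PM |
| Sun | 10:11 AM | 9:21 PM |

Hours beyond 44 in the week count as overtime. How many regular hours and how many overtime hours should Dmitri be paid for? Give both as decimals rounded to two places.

Regular 44.00 hours, overtime 15.87 hours

Tue: 7:29 AM–2:33 PM = 7 h 4 min
Wed: 10:09 AM–8:35 PM = 10 h 26 min
Thu: 9:32 AM–9:31 PM = 11 h 59 min
Fri: 5:14 AM–4:57 PM = 11 h 43 min
Sat: 6:53 AM–2:23 PM = 7 h 30 min
Sun: 10:11 AM–9:21 PM = 11 h 10 min
Total worked: 59 h 52 min = 59.87 h.
Threshold 44 h → overtime 15 h 52 min, regular 44 h 0 min.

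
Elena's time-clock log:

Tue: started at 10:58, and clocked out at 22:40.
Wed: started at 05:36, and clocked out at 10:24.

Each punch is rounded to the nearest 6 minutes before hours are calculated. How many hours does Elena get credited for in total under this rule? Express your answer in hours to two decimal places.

16.50 hours

Tue: in 10:58→11:00, out 22:40→22:42; 11 h 42 min
Wed: in 05:36→05:36, out 10:24→10:24; 4 h 48 min
Total credited: 16 h 30 min.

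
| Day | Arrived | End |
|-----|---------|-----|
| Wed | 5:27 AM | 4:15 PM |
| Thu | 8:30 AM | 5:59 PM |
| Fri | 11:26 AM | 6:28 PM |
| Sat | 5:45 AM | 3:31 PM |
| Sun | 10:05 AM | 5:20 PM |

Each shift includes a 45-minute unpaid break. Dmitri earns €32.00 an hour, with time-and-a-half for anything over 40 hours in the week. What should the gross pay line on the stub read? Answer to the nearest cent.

€1308.00

Wed: 5:27 AM–4:15 PM = 10 h 48 min; less 45 min break → 10 h 3 min
Thu: 8:30 AM–5:59 PM = 9 h 29 min; less 45 min break → 8 h 44 min
Fri: 11:26 AM–6:28 PM = 7 h 2 min; less 45 min break → 6 h 17 min
Sat: 5:45 AM–3:31 PM = 9 h 46 min; less 45 min break → 9 h 1 min
Sun: 10:05 AM–5:20 PM = 7 h 15 min; less 45 min break → 6 h 30 min
Total worked: 40 h 35 min = 2435 min.
Regular 40 h 0 min = 2400 min at €32.00/h; overtime 0 h 35 min = 35 min at €48.00/h.
Pay = (2400 × €32.00 + 35 × €48.00) ÷ 60 = €1308.00.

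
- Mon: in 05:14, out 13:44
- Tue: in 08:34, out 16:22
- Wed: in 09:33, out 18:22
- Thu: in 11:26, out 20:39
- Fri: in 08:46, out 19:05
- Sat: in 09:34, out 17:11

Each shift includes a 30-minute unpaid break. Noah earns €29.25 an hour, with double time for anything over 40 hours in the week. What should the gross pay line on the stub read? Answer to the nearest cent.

Mon: 05:14–13:44 = 8 h 30 min; less 30 min break → 8 h 0 min
Tue: 08:34–16:22 = 7 h 48 min; less 30 min break → 7 h 18 min
Wed: 09:33–18:22 = 8 h 49 min; less 30 min break → 8 h 19 min
Thu: 11:26–20:39 = 9 h 13 min; less 30 min break → 8 h 43 min
Fri: 08:46–19:05 = 10 h 19 min; less 30 min break → 9 h 49 min
Sat: 09:34–17:11 = 7 h 37 min; less 30 min break → 7 h 7 min
Total worked: 49 h 16 min = 2956 min.
Regular 40 h 0 min = 2400 min at €29.25/h; overtime 9 h 16 min = 556 min at €58.50/h.
Pay = (2400 × €29.25 + 556 × €58.50) ÷ 60 = €1712.10.

€1712.10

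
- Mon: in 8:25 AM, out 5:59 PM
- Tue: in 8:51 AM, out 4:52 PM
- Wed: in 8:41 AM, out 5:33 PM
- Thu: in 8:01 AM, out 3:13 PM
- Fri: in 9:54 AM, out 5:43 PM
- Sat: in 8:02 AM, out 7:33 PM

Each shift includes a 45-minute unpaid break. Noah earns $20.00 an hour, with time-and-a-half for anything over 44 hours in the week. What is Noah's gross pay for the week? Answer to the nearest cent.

Mon: 8:25 AM–5:59 PM = 9 h 34 min; less 45 min break → 8 h 49 min
Tue: 8:51 AM–4:52 PM = 8 h 1 min; less 45 min break → 7 h 16 min
Wed: 8:41 AM–5:33 PM = 8 h 52 min; less 45 min break → 8 h 7 min
Thu: 8:01 AM–3:13 PM = 7 h 12 min; less 45 min break → 6 h 27 min
Fri: 9:54 AM–5:43 PM = 7 h 49 min; less 45 min break → 7 h 4 min
Sat: 8:02 AM–7:33 PM = 11 h 31 min; less 45 min break → 10 h 46 min
Total worked: 48 h 29 min = 2909 min.
Regular 44 h 0 min = 2640 min at $20.00/h; overtime 4 h 29 min = 269 min at $30.00/h.
Pay = (2640 × $20.00 + 269 × $30.00) ÷ 60 = $1014.50.

$1014.50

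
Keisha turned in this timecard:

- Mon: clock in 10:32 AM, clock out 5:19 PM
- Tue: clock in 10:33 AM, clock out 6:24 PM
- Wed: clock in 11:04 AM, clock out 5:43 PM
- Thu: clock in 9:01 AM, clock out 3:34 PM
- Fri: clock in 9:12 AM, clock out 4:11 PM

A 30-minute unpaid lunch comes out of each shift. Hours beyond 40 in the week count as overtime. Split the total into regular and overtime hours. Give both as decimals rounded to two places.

Mon: 10:32 AM–5:19 PM = 6 h 47 min; less 30 min break → 6 h 17 min
Tue: 10:33 AM–6:24 PM = 7 h 51 min; less 30 min break → 7 h 21 min
Wed: 11:04 AM–5:43 PM = 6 h 39 min; less 30 min break → 6 h 9 min
Thu: 9:01 AM–3:34 PM = 6 h 33 min; less 30 min break → 6 h 3 min
Fri: 9:12 AM–4:11 PM = 6 h 59 min; less 30 min break → 6 h 29 min
Total worked: 32 h 19 min = 32.32 h.
Threshold 40 h → overtime 0 h 0 min, regular 32 h 19 min.

Regular 32.32 hours, overtime 0.00 hours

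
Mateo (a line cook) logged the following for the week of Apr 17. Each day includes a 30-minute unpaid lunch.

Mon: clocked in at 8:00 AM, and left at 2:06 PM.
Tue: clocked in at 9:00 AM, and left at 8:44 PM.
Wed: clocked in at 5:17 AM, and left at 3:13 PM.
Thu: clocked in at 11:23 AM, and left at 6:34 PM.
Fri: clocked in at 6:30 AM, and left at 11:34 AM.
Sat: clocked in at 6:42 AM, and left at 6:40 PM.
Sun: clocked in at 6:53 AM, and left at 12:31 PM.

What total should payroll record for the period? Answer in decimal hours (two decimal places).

Mon: 8:00 AM–2:06 PM = 6 h 6 min; less 30 min break → 5 h 36 min
Tue: 9:00 AM–8:44 PM = 11 h 44 min; less 30 min break → 11 h 14 min
Wed: 5:17 AM–3:13 PM = 9 h 56 min; less 30 min break → 9 h 26 min
Thu: 11:23 AM–6:34 PM = 7 h 11 min; less 30 min break → 6 h 41 min
Fri: 6:30 AM–11:34 AM = 5 h 4 min; less 30 min break → 4 h 34 min
Sat: 6:42 AM–6:40 PM = 11 h 58 min; less 30 min break → 11 h 28 min
Sun: 6:53 AM–12:31 PM = 5 h 38 min; less 30 min break → 5 h 8 min
Total: 5 h 36 min + 11 h 14 min + 9 h 26 min + 6 h 41 min + 4 h 34 min + 11 h 28 min + 5 h 8 min = 54 h 7 min.

54.12 hours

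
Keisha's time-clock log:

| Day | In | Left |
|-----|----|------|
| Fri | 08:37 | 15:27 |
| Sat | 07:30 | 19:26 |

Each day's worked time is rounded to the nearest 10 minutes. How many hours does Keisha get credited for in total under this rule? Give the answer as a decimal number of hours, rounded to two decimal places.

18.83 hours

Fri: 08:37–15:27 = 6 h 50 min → rounds to 6 h 50 min
Sat: 07:30–19:26 = 11 h 56 min → rounds to 12 h 0 min
Total credited: 18 h 50 min.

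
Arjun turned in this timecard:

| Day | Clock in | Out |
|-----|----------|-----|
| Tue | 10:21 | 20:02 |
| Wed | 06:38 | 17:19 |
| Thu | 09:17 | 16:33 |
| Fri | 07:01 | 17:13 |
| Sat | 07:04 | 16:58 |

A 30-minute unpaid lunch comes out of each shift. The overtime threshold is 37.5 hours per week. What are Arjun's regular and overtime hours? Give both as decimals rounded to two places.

Regular 37.50 hours, overtime 7.73 hours

Tue: 10:21–20:02 = 9 h 41 min; less 30 min break → 9 h 11 min
Wed: 06:38–17:19 = 10 h 41 min; less 30 min break → 10 h 11 min
Thu: 09:17–16:33 = 7 h 16 min; less 30 min break → 6 h 46 min
Fri: 07:01–17:13 = 10 h 12 min; less 30 min break → 9 h 42 min
Sat: 07:04–16:58 = 9 h 54 min; less 30 min break → 9 h 24 min
Total worked: 45 h 14 min = 45.23 h.
Threshold 37.5 h → overtime 7 h 44 min, regular 37 h 30 min.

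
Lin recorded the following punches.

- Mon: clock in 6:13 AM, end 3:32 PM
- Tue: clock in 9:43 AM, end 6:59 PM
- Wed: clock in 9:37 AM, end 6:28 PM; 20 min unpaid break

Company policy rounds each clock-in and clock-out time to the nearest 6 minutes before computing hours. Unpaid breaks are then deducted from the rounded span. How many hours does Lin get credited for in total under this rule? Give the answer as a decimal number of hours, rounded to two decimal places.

Mon: in 6:13 AM→6:12 AM, out 3:32 PM→3:30 PM; 9 h 18 min
Tue: in 9:43 AM→9:42 AM, out 6:59 PM→7:00 PM; 9 h 18 min
Wed: in 9:37 AM→9:36 AM, out 6:28 PM→6:30 PM; 8 h 54 min − 20 min = 8 h 34 min
Total credited: 27 h 10 min.

27.17 hours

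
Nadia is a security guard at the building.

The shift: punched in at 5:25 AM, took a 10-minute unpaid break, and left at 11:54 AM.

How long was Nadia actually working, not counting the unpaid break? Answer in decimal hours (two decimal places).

6.32 hours

The shift: 5:25 AM–11:54 AM = 6 h 29 min; less 10 min break → 6 h 19 min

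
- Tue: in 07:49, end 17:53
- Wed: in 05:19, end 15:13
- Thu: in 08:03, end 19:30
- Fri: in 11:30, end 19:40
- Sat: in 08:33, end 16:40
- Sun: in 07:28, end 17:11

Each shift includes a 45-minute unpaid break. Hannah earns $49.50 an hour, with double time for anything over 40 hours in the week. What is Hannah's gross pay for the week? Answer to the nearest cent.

$3258.75

Tue: 07:49–17:53 = 10 h 4 min; less 45 min break → 9 h 19 min
Wed: 05:19–15:13 = 9 h 54 min; less 45 min break → 9 h 9 min
Thu: 08:03–19:30 = 11 h 27 min; less 45 min break → 10 h 42 min
Fri: 11:30–19:40 = 8 h 10 min; less 45 min break → 7 h 25 min
Sat: 08:33–16:40 = 8 h 7 min; less 45 min break → 7 h 22 min
Sun: 07:28–17:11 = 9 h 43 min; less 45 min break → 8 h 58 min
Total worked: 52 h 55 min = 3175 min.
Regular 40 h 0 min = 2400 min at $49.50/h; overtime 12 h 55 min = 775 min at $99.00/h.
Pay = (2400 × $49.50 + 775 × $99.00) ÷ 60 = $3258.75.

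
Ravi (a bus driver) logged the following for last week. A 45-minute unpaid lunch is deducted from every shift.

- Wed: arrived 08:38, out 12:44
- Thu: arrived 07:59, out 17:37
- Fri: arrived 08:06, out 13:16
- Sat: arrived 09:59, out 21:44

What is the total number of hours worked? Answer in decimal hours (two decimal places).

Wed: 08:38–12:44 = 4 h 6 min; less 45 min break → 3 h 21 min
Thu: 07:59–17:37 = 9 h 38 min; less 45 min break → 8 h 53 min
Fri: 08:06–13:16 = 5 h 10 min; less 45 min break → 4 h 25 min
Sat: 09:59–21:44 = 11 h 45 min; less 45 min break → 11 h 0 min
Total: 3 h 21 min + 8 h 53 min + 4 h 25 min + 11 h 0 min = 27 h 39 min.

27.65 hours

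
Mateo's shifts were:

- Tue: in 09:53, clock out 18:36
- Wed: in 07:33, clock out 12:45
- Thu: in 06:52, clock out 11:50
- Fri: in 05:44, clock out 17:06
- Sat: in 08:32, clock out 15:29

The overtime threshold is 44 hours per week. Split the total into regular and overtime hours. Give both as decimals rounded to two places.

Regular 37.20 hours, overtime 0.00 hours

Tue: 09:53–18:36 = 8 h 43 min
Wed: 07:33–12:45 = 5 h 12 min
Thu: 06:52–11:50 = 4 h 58 min
Fri: 05:44–17:06 = 11 h 22 min
Sat: 08:32–15:29 = 6 h 57 min
Total worked: 37 h 12 min = 37.20 h.
Threshold 44 h → overtime 0 h 0 min, regular 37 h 12 min.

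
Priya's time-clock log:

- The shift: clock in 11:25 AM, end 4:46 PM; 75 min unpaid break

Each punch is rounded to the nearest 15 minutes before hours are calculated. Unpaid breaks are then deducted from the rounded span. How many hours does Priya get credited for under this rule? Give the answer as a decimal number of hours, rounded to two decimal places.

The shift: in 11:25 AM→11:30 AM, out 4:46 PM→4:45 PM; 5 h 15 min − 75 min = 4 h 0 min

4.00 hours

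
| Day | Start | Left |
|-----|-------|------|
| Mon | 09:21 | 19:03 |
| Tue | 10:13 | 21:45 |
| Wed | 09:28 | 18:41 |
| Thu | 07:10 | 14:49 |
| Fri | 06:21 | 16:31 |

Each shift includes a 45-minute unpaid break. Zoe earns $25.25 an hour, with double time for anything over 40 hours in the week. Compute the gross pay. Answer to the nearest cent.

$1238.09

Mon: 09:21–19:03 = 9 h 42 min; less 45 min break → 8 h 57 min
Tue: 10:13–21:45 = 11 h 32 min; less 45 min break → 10 h 47 min
Wed: 09:28–18:41 = 9 h 13 min; less 45 min break → 8 h 28 min
Thu: 07:10–14:49 = 7 h 39 min; less 45 min break → 6 h 54 min
Fri: 06:21–16:31 = 10 h 10 min; less 45 min break → 9 h 25 min
Total worked: 44 h 31 min = 2671 min.
Regular 40 h 0 min = 2400 min at $25.25/h; overtime 4 h 31 min = 271 min at $50.50/h.
Pay = (2400 × $25.25 + 271 × $50.50) ÷ 60 = $1238.09.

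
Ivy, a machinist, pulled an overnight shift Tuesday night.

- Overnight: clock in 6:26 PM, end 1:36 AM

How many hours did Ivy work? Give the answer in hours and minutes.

7 h 10 min

Overnight: 6:26 PM → midnight = 5 h 34 min; midnight → 1:36 AM = 1 h 36 min; span 7 h 10 min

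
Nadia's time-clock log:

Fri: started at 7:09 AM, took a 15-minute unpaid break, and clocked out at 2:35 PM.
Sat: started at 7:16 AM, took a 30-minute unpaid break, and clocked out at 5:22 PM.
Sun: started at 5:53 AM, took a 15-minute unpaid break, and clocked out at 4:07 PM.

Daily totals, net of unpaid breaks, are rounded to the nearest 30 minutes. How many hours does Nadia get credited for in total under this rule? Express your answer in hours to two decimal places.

26.50 hours

Fri: 7:09 AM–2:35 PM = 7 h 26 min − 15 min = 7 h 11 min → rounds to 7 h 0 min
Sat: 7:16 AM–5:22 PM = 10 h 6 min − 30 min = 9 h 36 min → rounds to 9 h 30 min
Sun: 5:53 AM–4:07 PM = 10 h 14 min − 15 min = 9 h 59 min → rounds to 10 h 0 min
Total credited: 26 h 30 min.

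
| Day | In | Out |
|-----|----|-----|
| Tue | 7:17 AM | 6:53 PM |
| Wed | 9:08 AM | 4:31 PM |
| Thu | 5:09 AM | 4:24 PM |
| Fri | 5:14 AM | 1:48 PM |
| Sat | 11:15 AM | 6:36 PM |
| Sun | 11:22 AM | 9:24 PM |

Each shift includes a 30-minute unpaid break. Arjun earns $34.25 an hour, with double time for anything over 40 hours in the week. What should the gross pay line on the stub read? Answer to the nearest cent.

$2273.06

Tue: 7:17 AM–6:53 PM = 11 h 36 min; less 30 min break → 11 h 6 min
Wed: 9:08 AM–4:31 PM = 7 h 23 min; less 30 min break → 6 h 53 min
Thu: 5:09 AM–4:24 PM = 11 h 15 min; less 30 min break → 10 h 45 min
Fri: 5:14 AM–1:48 PM = 8 h 34 min; less 30 min break → 8 h 4 min
Sat: 11:15 AM–6:36 PM = 7 h 21 min; less 30 min break → 6 h 51 min
Sun: 11:22 AM–9:24 PM = 10 h 2 min; less 30 min break → 9 h 32 min
Total worked: 53 h 11 min = 3191 min.
Regular 40 h 0 min = 2400 min at $34.25/h; overtime 13 h 11 min = 791 min at $68.50/h.
Pay = (2400 × $34.25 + 791 × $68.50) ÷ 60 = $2273.06.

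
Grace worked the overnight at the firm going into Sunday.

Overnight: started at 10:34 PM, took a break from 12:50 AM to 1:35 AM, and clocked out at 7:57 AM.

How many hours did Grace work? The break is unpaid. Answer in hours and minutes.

8 h 38 min

Overnight: 10:34 PM → midnight = 1 h 26 min; midnight → 7:57 AM = 7 h 57 min; span 9 h 23 min; less 45 min break → 8 h 38 min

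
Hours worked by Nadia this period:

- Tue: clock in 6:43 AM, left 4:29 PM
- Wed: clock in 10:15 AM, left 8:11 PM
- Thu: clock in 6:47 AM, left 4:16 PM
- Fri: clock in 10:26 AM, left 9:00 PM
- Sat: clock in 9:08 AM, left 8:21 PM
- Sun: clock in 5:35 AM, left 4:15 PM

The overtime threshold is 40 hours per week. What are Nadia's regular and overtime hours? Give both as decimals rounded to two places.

Regular 40.00 hours, overtime 21.63 hours

Tue: 6:43 AM–4:29 PM = 9 h 46 min
Wed: 10:15 AM–8:11 PM = 9 h 56 min
Thu: 6:47 AM–4:16 PM = 9 h 29 min
Fri: 10:26 AM–9:00 PM = 10 h 34 min
Sat: 9:08 AM–8:21 PM = 11 h 13 min
Sun: 5:35 AM–4:15 PM = 10 h 40 min
Total worked: 61 h 38 min = 61.63 h.
Threshold 40 h → overtime 21 h 38 min, regular 40 h 0 min.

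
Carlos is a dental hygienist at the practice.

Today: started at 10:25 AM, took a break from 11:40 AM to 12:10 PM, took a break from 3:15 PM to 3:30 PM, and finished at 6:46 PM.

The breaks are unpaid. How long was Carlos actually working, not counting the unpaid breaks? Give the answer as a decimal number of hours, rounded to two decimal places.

Today: 10:25 AM–6:46 PM = 8 h 21 min; less 45 min break → 7 h 36 min

7.60 hours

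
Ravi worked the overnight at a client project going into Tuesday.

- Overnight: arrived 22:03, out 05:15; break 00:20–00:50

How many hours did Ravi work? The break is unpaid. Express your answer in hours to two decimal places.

Overnight: 22:03 → midnight = 1 h 57 min; midnight → 05:15 = 5 h 15 min; span 7 h 12 min; less 30 min break → 6 h 42 min

6.70 hours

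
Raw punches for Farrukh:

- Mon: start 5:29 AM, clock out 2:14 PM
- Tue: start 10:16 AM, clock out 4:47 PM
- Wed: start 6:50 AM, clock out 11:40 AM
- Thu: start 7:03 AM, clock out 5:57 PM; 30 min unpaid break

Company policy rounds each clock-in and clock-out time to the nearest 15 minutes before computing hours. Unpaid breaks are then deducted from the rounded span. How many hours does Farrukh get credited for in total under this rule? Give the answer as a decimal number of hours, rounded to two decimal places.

Mon: in 5:29 AM→5:30 AM, out 2:14 PM→2:15 PM; 8 h 45 min
Tue: in 10:16 AM→10:15 AM, out 4:47 PM→4:45 PM; 6 h 30 min
Wed: in 6:50 AM→6:45 AM, out 11:40 AM→11:45 AM; 5 h 0 min
Thu: in 7:03 AM→7:00 AM, out 5:57 PM→6:00 PM; 11 h 0 min − 30 min = 10 h 30 min
Total credited: 30 h 45 min.

30.75 hours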